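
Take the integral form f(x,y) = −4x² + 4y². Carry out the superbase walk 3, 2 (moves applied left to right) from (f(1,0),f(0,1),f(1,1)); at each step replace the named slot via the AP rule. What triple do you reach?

start (-4,4,0) = (f(1,0),f(0,1),f(1,1))
replace slot 3: 2·((-4)+4) − 0 = 0 → (-4,4,0)
replace slot 2: 2·((-4)+0) − 4 = -12 → (-4,-12,0)

-4,-12,0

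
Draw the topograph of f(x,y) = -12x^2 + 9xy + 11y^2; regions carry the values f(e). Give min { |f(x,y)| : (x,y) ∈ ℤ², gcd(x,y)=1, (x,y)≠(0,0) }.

river: ρ → (11,13,-10)
river: ρ → (-10,7,14)
river: ρ → (14,21,-3)
river: ρ → (-3,21,14)
river: ρ → (14,7,-10)
river: ρ → (-10,13,11)
river: ρ → (11,9,-12)
river: ρ → (-12,15,8)
river: ρ → (8,17,-10)
river: ρ → (-10,23,2)
river: ρ → (2,21,-21)
river: ρ → (-21,21,2)
river: ρ → (2,23,-10)
river: ρ → (-10,17,8)
river: ρ → (8,15,-12)
river: ρ → (-12,9,11)
closes: descent 0, river 16
min |a| on river = 2

2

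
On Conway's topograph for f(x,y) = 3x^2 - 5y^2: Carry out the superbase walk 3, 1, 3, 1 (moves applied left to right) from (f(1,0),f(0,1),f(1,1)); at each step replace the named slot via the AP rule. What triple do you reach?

start (3,-5,-2) = (f(1,0),f(0,1),f(1,1))
replace slot 3: 2·(3+(-5)) − (-2) = -2 → (3,-5,-2)
replace slot 1: 2·((-5)+(-2)) − 3 = -17 → (-17,-5,-2)
replace slot 3: 2·((-17)+(-5)) − (-2) = -42 → (-17,-5,-42)
replace slot 1: 2·((-5)+(-42)) − (-17) = -77 → (-77,-5,-42)

-77,-5,-42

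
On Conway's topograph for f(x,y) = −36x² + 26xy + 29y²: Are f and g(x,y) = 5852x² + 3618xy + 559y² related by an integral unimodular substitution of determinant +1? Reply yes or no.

D₁ = 4852, D₂ = 4852
river cycle of f (length 34): (29, 32, -33), (-33, 34, 28), (28, 22, -39), (-39, 56, 11), (11, 54, -44), (-44, 34, 21), (21, 50, -28), (-28, 62, 9), (9, 64, -21), (-21, 62, 12), … (24 more)
river cycle of g (length 34): (29, 32, -33), (-33, 34, 28), (28, 22, -39), (-39, 56, 11), (11, 54, -44), (-44, 34, 21), (21, 50, -28), (-28, 62, 9), (9, 64, -21), (-21, 62, 12), … (24 more)
cycles coincide ⇒ equivalent

yes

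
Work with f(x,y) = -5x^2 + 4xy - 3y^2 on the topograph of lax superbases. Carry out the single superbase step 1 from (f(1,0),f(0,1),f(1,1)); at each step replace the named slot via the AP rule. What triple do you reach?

start (-5,-3,-4) = (f(1,0),f(0,1),f(1,1))
replace slot 1: 2·((-3)+(-4)) − (-5) = -9 → (-9,-3,-4)

-9,-3,-4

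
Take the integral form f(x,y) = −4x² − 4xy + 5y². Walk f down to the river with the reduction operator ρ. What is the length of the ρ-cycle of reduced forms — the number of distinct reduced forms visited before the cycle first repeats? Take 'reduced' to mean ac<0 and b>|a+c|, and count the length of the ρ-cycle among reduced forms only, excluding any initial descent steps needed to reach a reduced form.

D = 96, ⌊√D⌋ = 9
descent: ρ → (5,4,-4)  [lands on river]
river: ρ → (-4,4,5)
river: ρ → (5,6,-3)
river: ρ → (-3,6,5)
ρ-cycle length = 4 (tail of 1 descent step not counted)

4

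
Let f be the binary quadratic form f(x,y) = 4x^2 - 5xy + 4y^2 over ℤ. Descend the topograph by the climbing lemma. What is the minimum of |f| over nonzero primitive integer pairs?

translate: b→3 (≡-5 mod 8), so (4,-5,4)→(4,3,3)
flip: (4,3,3)→(3,-3,4)
translate: b→3 (≡-3 mod 6), so (3,-3,4)→(3,3,4)
reduced (well bottom): (3,3,4) with a≤c, −a<b≤a
well minimum = a = 3

3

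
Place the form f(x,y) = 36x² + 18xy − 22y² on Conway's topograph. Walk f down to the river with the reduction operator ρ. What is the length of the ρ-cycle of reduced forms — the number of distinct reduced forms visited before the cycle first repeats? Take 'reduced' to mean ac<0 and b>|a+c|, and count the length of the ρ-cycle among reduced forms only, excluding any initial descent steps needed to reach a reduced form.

D = 3492, ⌊√D⌋ = 59
river: ρ → (-22,26,32)
river: ρ → (32,38,-16)
river: ρ → (-16,58,2)
river: ρ → (2,58,-16)
river: ρ → (-16,38,32)
river: ρ → (32,26,-22)
river: ρ → (-22,18,36)
river: ρ → (36,54,-4)
river: ρ → (-4,58,8)
river: ρ → (8,54,-18)
river: ρ → (-18,54,8)
river: ρ → (8,58,-4)
river: ρ → (-4,54,36)
river: ρ → (36,18,-22)
ρ-cycle length = 14 (tail of 0 descent steps not counted)

14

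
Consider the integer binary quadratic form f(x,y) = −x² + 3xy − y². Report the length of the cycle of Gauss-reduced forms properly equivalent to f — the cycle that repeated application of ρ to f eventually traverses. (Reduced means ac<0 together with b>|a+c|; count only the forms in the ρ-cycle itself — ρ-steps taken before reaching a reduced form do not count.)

D = 5, ⌊√D⌋ = 2
descent: ρ → (-1,1,1)  [lands on river]
river: ρ → (1,1,-1)
ρ-cycle length = 2 (tail of 1 descent step not counted)

2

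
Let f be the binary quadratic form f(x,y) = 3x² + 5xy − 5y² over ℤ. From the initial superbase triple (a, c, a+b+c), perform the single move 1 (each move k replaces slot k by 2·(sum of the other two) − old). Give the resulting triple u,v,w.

start (3,-5,3) = (f(1,0),f(0,1),f(1,1))
replace slot 1: 2·((-5)+3) − 3 = -7 → (-7,-5,3)

-7,-5,3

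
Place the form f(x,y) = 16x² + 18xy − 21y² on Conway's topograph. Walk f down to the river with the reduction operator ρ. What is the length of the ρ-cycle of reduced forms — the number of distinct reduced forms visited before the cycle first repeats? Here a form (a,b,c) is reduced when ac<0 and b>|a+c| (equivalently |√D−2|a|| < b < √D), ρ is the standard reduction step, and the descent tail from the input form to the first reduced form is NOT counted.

D = 1668, ⌊√D⌋ = 40
river: ρ → (-21,24,13)
river: ρ → (13,28,-17)
river: ρ → (-17,40,1)
river: ρ → (1,40,-17)
river: ρ → (-17,28,13)
river: ρ → (13,24,-21)
river: ρ → (-21,18,16)
river: ρ → (16,14,-23)
river: ρ → (-23,32,7)
river: ρ → (7,38,-8)
river: ρ → (-8,26,31)
river: ρ → (31,36,-3)
river: ρ → (-3,36,31)
river: ρ → (31,26,-8)
river: ρ → (-8,38,7)
river: ρ → (7,32,-23)
river: ρ → (-23,14,16)
river: ρ → (16,18,-21)
ρ-cycle length = 18 (tail of 0 descent steps not counted)

18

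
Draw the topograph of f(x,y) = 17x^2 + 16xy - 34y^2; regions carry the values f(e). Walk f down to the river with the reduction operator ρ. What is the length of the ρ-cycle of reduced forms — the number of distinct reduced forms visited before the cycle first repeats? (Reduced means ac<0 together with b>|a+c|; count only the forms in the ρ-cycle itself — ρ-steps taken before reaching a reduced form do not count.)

D = 2568, ⌊√D⌋ = 50
descent: ρ → (-34,-16,17)
descent: ρ → (17,50,-1)  [lands on river]
river: ρ → (-1,50,17)
river: ρ → (17,18,-33)
river: ρ → (-33,48,2)
river: ρ → (2,48,-33)
river: ρ → (-33,18,17)
ρ-cycle length = 6 (tail of 2 descent steps not counted)

6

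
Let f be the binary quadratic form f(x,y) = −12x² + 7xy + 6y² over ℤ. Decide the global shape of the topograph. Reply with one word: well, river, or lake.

D = b²−4ac = 7² − 4·(-12)·6 = 337
D > 0 non-square ⇒ indefinite ⇒ periodic river

river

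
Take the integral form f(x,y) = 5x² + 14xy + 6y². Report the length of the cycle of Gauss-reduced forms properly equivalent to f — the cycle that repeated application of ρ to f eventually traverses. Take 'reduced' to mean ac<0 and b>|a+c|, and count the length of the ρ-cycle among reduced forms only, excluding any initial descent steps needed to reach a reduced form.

D = 76, ⌊√D⌋ = 8
descent: ρ → (6,-2,-3)
descent: ρ → (-3,8,1)  [lands on river]
river: ρ → (1,8,-3)
river: ρ → (-3,4,5)
river: ρ → (5,6,-2)
river: ρ → (-2,6,5)
river: ρ → (5,4,-3)
ρ-cycle length = 6 (tail of 2 descent steps not counted)

6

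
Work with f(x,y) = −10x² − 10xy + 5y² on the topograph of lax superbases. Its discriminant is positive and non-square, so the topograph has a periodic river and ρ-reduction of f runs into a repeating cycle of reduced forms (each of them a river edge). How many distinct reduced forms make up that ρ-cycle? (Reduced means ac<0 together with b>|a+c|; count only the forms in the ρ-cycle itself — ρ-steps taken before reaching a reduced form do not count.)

D = 300, ⌊√D⌋ = 17
descent: ρ → (5,10,-10)  [lands on river]
river: ρ → (-10,10,5)
ρ-cycle length = 2 (tail of 1 descent step not counted)

2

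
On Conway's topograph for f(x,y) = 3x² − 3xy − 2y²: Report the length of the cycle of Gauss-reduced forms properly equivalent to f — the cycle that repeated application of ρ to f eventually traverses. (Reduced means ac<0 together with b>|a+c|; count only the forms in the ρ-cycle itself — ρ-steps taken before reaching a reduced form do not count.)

D = 33, ⌊√D⌋ = 5
descent: ρ → (-2,3,3)  [lands on river]
river: ρ → (3,3,-2)
river: ρ → (-2,5,1)
river: ρ → (1,5,-2)
ρ-cycle length = 4 (tail of 1 descent step not counted)

4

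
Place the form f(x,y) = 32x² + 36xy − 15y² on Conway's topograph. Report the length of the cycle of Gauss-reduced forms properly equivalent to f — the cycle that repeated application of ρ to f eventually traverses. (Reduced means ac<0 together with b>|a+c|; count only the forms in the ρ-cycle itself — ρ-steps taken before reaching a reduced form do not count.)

D = 3216, ⌊√D⌋ = 56
river: ρ → (-15,54,5)
river: ρ → (5,56,-4)
river: ρ → (-4,56,5)
river: ρ → (5,54,-15)
river: ρ → (-15,36,32)
river: ρ → (32,28,-19)
river: ρ → (-19,48,12)
river: ρ → (12,48,-19)
river: ρ → (-19,28,32)
river: ρ → (32,36,-15)
ρ-cycle length = 10 (tail of 0 descent steps not counted)

10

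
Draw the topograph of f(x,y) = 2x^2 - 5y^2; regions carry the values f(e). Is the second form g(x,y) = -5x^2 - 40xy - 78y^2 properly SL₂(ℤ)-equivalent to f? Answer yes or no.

D₁ = 40, D₂ = 40
river cycle of f (length 6): (2, 4, -3), (-3, 2, 3), (3, 4, -2), (-2, 4, 3), (3, 2, -3), (-3, 4, 2)
river cycle of g (length 6): (2, 4, -3), (-3, 2, 3), (3, 4, -2), (-2, 4, 3), (3, 2, -3), (-3, 4, 2)
cycles coincide ⇒ equivalent

yes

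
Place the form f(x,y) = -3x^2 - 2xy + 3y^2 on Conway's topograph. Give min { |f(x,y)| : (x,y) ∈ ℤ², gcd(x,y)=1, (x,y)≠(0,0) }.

descent: ρ → (3,2,-3)  [lands on river]
river: ρ → (-3,4,2)
river: ρ → (2,4,-3)
river: ρ → (-3,2,3)
river: ρ → (3,4,-2)
river: ρ → (-2,4,3)
closes: descent 1, river 6
min |a| on river = 2

2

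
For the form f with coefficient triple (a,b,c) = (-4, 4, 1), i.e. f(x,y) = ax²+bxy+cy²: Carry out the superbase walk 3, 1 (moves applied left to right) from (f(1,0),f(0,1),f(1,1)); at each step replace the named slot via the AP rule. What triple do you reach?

start (-4,1,1) = (f(1,0),f(0,1),f(1,1))
replace slot 3: 2·((-4)+1) − 1 = -7 → (-4,1,-7)
replace slot 1: 2·(1+(-7)) − (-4) = -8 → (-8,1,-7)

-8,1,-7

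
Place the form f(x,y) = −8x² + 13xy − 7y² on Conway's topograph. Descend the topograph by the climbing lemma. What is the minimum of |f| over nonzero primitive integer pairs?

translate: b→3 (≡-13 mod 16), so (8,-13,7)→(8,3,2)
flip: (8,3,2)→(2,-3,8)
translate: b→1 (≡-3 mod 4), so (2,-3,8)→(2,1,7)
reduced (well bottom): (2,1,7) with a≤c, −a<b≤a
well minimum |f| = |-2| = 2 (negative-definite)

2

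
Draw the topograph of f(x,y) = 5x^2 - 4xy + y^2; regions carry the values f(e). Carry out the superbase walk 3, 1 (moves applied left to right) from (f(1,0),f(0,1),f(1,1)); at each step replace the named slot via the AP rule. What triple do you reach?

start (5,1,2) = (f(1,0),f(0,1),f(1,1))
replace slot 3: 2·(5+1) − 2 = 10 → (5,1,10)
replace slot 1: 2·(1+10) − 5 = 17 → (17,1,10)

17,1,10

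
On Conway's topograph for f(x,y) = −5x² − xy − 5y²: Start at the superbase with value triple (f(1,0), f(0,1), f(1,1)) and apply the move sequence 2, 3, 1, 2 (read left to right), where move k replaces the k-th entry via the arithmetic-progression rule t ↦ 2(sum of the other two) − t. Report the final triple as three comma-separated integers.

start (-5,-5,-11) = (f(1,0),f(0,1),f(1,1))
replace slot 2: 2·((-5)+(-11)) − (-5) = -27 → (-5,-27,-11)
replace slot 3: 2·((-5)+(-27)) − (-11) = -53 → (-5,-27,-53)
replace slot 1: 2·((-27)+(-53)) − (-5) = -155 → (-155,-27,-53)
replace slot 2: 2·((-155)+(-53)) − (-27) = -389 → (-155,-389,-53)

-155,-389,-53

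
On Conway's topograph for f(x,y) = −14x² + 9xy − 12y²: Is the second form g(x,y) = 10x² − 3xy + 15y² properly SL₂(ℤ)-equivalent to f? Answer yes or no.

D₁ = -591, D₂ = -591
f is negative-definite; reduce −f:
−f: flip: (14,-9,12)→(12,9,14)
−f: reduced (well bottom): (12,9,14) with a≤c, −a<b≤a
flip sign back: reduced form of f is (-12,-9,-14)
g: reduced (well bottom): (10,-3,15) with a≤c, −a<b≤a
reduced forms (-12, -9, -14) vs (10, -3, 15) ⇒ inequivalent

no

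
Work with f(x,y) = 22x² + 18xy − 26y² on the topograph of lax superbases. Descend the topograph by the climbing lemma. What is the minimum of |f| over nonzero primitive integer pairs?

river: ρ → (-26,34,14)
river: ρ → (14,50,-2)
river: ρ → (-2,50,14)
river: ρ → (14,34,-26)
river: ρ → (-26,18,22)
river: ρ → (22,26,-22)
river: ρ → (-22,18,26)
river: ρ → (26,34,-14)
river: ρ → (-14,50,2)
river: ρ → (2,50,-14)
river: ρ → (-14,34,26)
river: ρ → (26,18,-22)
river: ρ → (-22,26,22)
river: ρ → (22,18,-26)
closes: descent 0, river 14
min |a| on river = 2

2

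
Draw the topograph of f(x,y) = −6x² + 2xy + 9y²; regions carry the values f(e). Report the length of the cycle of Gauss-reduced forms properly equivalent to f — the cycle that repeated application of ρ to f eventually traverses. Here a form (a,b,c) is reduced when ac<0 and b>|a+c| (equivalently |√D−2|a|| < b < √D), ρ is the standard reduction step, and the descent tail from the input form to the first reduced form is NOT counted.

D = 220, ⌊√D⌋ = 14
descent: ρ → (9,-2,-6)
descent: ρ → (-6,14,1)  [lands on river]
river: ρ → (1,14,-6)
river: ρ → (-6,10,5)
river: ρ → (5,10,-6)
ρ-cycle length = 4 (tail of 2 descent steps not counted)

4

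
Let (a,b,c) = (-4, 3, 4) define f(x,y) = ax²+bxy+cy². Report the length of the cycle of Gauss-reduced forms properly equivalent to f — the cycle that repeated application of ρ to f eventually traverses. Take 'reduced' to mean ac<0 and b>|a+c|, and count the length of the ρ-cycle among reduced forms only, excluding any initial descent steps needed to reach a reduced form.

D = 73, ⌊√D⌋ = 8
river: ρ → (4,5,-3)
river: ρ → (-3,7,2)
river: ρ → (2,5,-6)
river: ρ → (-6,7,1)
river: ρ → (1,7,-6)
river: ρ → (-6,5,2)
river: ρ → (2,7,-3)
river: ρ → (-3,5,4)
river: ρ → (4,3,-4)
river: ρ → (-4,5,3)
river: ρ → (3,7,-2)
river: ρ → (-2,5,6)
river: ρ → (6,7,-1)
river: ρ → (-1,7,6)
river: ρ → (6,5,-2)
river: ρ → (-2,7,3)
river: ρ → (3,5,-4)
river: ρ → (-4,3,4)
ρ-cycle length = 18 (tail of 0 descent steps not counted)

18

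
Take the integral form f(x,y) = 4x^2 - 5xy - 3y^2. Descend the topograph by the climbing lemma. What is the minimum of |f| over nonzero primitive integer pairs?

descent: ρ → (-3,5,4)  [lands on river]
river: ρ → (4,3,-4)
river: ρ → (-4,5,3)
river: ρ → (3,7,-2)
river: ρ → (-2,5,6)
river: ρ → (6,7,-1)
river: ρ → (-1,7,6)
river: ρ → (6,5,-2)
river: ρ → (-2,7,3)
river: ρ → (3,5,-4)
river: ρ → (-4,3,4)
river: ρ → (4,5,-3)
river: ρ → (-3,7,2)
river: ρ → (2,5,-6)
river: ρ → (-6,7,1)
river: ρ → (1,7,-6)
river: ρ → (-6,5,2)
river: ρ → (2,7,-3)
closes: descent 1, river 18
min |a| on river = 1

1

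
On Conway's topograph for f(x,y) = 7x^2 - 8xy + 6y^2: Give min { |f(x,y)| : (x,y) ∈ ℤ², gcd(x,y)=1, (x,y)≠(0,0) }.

translate: b→6 (≡-8 mod 14), so (7,-8,6)→(7,6,5)
flip: (7,6,5)→(5,-6,7)
translate: b→4 (≡-6 mod 10), so (5,-6,7)→(5,4,6)
reduced (well bottom): (5,4,6) with a≤c, −a<b≤a
well minimum = a = 5

5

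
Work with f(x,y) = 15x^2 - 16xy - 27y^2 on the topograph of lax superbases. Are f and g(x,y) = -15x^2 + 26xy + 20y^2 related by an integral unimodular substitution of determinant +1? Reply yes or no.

D₁ = 1876, D₂ = 1876
river cycle of f (length 10): (-27, 16, 15), (15, 14, -28), (-28, 42, 1), (1, 42, -28), (-28, 14, 15), (15, 16, -27), (-27, 38, 4), (4, 42, -7), (-7, 42, 4), (4, 38, -27)
river cycle of g (length 14): (20, 14, -21), (-21, 28, 13), (13, 24, -25), (-25, 26, 12), (12, 22, -29), (-29, 36, 5), (5, 34, -36), (-36, 38, 3), (3, 40, -23), (-23, 6, 20), … (4 more)
cycles differ ⇒ inequivalent

no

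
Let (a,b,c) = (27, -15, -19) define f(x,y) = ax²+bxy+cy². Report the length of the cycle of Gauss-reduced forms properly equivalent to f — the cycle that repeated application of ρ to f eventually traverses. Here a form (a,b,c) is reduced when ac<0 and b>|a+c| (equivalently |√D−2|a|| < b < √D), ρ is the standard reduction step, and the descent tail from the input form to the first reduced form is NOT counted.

D = 2277, ⌊√D⌋ = 47
descent: ρ → (-19,15,27)  [lands on river]
river: ρ → (27,39,-7)
river: ρ → (-7,45,9)
river: ρ → (9,45,-7)
river: ρ → (-7,39,27)
river: ρ → (27,15,-19)
river: ρ → (-19,23,23)
river: ρ → (23,23,-19)
ρ-cycle length = 8 (tail of 1 descent step not counted)

8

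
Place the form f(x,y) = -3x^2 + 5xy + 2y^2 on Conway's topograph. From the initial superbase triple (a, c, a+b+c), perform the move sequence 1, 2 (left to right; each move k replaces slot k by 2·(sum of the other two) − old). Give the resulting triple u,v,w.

start (-3,2,4) = (f(1,0),f(0,1),f(1,1))
replace slot 1: 2·(2+4) − (-3) = 15 → (15,2,4)
replace slot 2: 2·(15+4) − 2 = 36 → (15,36,4)

15,36,4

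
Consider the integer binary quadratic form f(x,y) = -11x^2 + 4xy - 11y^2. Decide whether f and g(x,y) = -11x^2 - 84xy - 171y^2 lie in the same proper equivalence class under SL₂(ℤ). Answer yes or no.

D₁ = -468, D₂ = -468
f is negative-definite; reduce −f:
−f: flip: (11,-4,11)→(11,4,11)
−f: reduced (well bottom): (11,4,11) with a≤c, −a<b≤a
flip sign back: reduced form of f is (-11,-4,-11)
g is negative-definite; reduce −g:
−g: translate: b→-4 (≡84 mod 22), so (11,84,171)→(11,-4,11)
−g: flip: (11,-4,11)→(11,4,11)
−g: reduced (well bottom): (11,4,11) with a≤c, −a<b≤a
flip sign back: reduced form of g is (-11,-4,-11)
reduced forms (-11, -4, -11) vs (-11, -4, -11) ⇒ equivalent

yes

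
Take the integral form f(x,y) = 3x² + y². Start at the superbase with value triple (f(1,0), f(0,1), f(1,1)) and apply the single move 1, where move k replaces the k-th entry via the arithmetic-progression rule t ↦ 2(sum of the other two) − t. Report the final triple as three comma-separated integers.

start (3,1,4) = (f(1,0),f(0,1),f(1,1))
replace slot 1: 2·(1+4) − 3 = 7 → (7,1,4)

7,1,4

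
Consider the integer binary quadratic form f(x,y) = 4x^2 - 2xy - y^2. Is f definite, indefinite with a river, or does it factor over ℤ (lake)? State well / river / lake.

D = b²−4ac = (-2)² − 4·4·(-1) = 20
D > 0 non-square ⇒ indefinite ⇒ periodic river

river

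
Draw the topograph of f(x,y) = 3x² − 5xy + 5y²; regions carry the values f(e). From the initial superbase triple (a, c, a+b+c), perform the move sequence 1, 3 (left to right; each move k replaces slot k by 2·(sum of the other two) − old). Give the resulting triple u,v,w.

start (3,5,3) = (f(1,0),f(0,1),f(1,1))
replace slot 1: 2·(5+3) − 3 = 13 → (13,5,3)
replace slot 3: 2·(13+5) − 3 = 33 → (13,5,33)

13,5,33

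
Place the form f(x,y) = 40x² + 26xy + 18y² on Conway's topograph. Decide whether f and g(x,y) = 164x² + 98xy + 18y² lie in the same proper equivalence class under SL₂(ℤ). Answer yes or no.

D₁ = -2204, D₂ = -2204
f: flip: (40,26,18)→(18,-26,40)
f: translate: b→10 (≡-26 mod 36), so (18,-26,40)→(18,10,32)
f: reduced (well bottom): (18,10,32) with a≤c, −a<b≤a
g: flip: (164,98,18)→(18,-98,164)
g: translate: b→10 (≡-98 mod 36), so (18,-98,164)→(18,10,32)
g: reduced (well bottom): (18,10,32) with a≤c, −a<b≤a
reduced forms (18, 10, 32) vs (18, 10, 32) ⇒ equivalent

yes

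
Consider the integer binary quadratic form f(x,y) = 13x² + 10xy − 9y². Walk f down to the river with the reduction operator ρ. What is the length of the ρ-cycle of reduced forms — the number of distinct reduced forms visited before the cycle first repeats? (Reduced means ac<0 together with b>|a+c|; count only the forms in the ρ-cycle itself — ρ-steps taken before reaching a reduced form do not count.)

D = 568, ⌊√D⌋ = 23
river: ρ → (-9,8,14)
river: ρ → (14,20,-3)
river: ρ → (-3,22,7)
river: ρ → (7,20,-6)
river: ρ → (-6,16,13)
river: ρ → (13,10,-9)
ρ-cycle length = 6 (tail of 0 descent steps not counted)

6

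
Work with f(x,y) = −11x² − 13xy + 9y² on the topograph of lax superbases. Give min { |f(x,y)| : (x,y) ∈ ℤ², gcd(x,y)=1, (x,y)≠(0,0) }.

descent: ρ → (9,13,-11)  [lands on river]
river: ρ → (-11,9,11)
river: ρ → (11,13,-9)
river: ρ → (-9,23,1)
river: ρ → (1,23,-9)
river: ρ → (-9,13,11)
river: ρ → (11,9,-11)
river: ρ → (-11,13,9)
river: ρ → (9,23,-1)
river: ρ → (-1,23,9)
closes: descent 1, river 10
min |a| on river = 1

1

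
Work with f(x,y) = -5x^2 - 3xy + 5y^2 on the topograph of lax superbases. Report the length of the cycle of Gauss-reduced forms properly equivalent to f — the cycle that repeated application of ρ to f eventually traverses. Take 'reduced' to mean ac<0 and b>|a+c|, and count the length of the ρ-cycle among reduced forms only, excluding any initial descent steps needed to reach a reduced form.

D = 109, ⌊√D⌋ = 10
descent: ρ → (5,3,-5)  [lands on river]
river: ρ → (-5,7,3)
river: ρ → (3,5,-7)
river: ρ → (-7,9,1)
river: ρ → (1,9,-7)
river: ρ → (-7,5,3)
river: ρ → (3,7,-5)
river: ρ → (-5,3,5)
river: ρ → (5,7,-3)
river: ρ → (-3,5,7)
river: ρ → (7,9,-1)
river: ρ → (-1,9,7)
river: ρ → (7,5,-3)
river: ρ → (-3,7,5)
ρ-cycle length = 14 (tail of 1 descent step not counted)

14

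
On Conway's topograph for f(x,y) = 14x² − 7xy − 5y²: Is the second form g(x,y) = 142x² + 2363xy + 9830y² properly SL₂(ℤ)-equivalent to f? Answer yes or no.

D₁ = 329, D₂ = 329
river cycle of f (length 16): (-5, 17, 2), (2, 15, -13), (-13, 11, 4), (4, 13, -10), (-10, 7, 7), (7, 7, -10), (-10, 13, 4), (4, 11, -13), (-13, 15, 2), (2, 17, -5), … (6 more)
river cycle of g (length 16): (-5, 17, 2), (2, 15, -13), (-13, 11, 4), (4, 13, -10), (-10, 7, 7), (7, 7, -10), (-10, 13, 4), (4, 11, -13), (-13, 15, 2), (2, 17, -5), … (6 more)
cycles coincide ⇒ equivalent

yes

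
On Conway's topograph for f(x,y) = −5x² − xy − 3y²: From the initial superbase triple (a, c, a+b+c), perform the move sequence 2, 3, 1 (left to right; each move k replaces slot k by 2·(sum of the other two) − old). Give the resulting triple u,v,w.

start (-5,-3,-9) = (f(1,0),f(0,1),f(1,1))
replace slot 2: 2·((-5)+(-9)) − (-3) = -25 → (-5,-25,-9)
replace slot 3: 2·((-5)+(-25)) − (-9) = -51 → (-5,-25,-51)
replace slot 1: 2·((-25)+(-51)) − (-5) = -147 → (-147,-25,-51)

-147,-25,-51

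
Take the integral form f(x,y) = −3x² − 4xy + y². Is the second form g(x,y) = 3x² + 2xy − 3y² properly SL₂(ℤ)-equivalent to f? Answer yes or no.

D₁ = 28, D₂ = 40
discriminants differ ⇒ not SL₂(ℤ)-equivalent

no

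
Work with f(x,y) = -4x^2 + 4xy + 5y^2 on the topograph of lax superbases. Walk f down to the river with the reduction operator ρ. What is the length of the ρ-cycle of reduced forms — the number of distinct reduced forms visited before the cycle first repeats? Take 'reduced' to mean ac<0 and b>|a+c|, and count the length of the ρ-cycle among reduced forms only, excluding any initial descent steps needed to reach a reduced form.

D = 96, ⌊√D⌋ = 9
river: ρ → (5,6,-3)
river: ρ → (-3,6,5)
river: ρ → (5,4,-4)
river: ρ → (-4,4,5)
ρ-cycle length = 4 (tail of 0 descent steps not counted)

4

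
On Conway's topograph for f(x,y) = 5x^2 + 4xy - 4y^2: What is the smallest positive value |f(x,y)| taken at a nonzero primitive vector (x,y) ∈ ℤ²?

river: ρ → (-4,4,5)
river: ρ → (5,6,-3)
river: ρ → (-3,6,5)
river: ρ → (5,4,-4)
closes: descent 0, river 4
min |a| on river = 3

3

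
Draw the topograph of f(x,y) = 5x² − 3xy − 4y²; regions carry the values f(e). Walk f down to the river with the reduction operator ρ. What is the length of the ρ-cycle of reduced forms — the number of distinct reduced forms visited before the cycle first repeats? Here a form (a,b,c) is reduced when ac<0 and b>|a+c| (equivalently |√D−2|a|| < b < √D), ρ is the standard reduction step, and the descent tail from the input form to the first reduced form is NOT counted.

D = 89, ⌊√D⌋ = 9
descent: ρ → (-4,3,5)  [lands on river]
river: ρ → (5,7,-2)
river: ρ → (-2,9,1)
river: ρ → (1,9,-2)
river: ρ → (-2,7,5)
river: ρ → (5,3,-4)
river: ρ → (-4,5,4)
river: ρ → (4,3,-5)
river: ρ → (-5,7,2)
river: ρ → (2,9,-1)
river: ρ → (-1,9,2)
river: ρ → (2,7,-5)
river: ρ → (-5,3,4)
river: ρ → (4,5,-4)
ρ-cycle length = 14 (tail of 1 descent step not counted)

14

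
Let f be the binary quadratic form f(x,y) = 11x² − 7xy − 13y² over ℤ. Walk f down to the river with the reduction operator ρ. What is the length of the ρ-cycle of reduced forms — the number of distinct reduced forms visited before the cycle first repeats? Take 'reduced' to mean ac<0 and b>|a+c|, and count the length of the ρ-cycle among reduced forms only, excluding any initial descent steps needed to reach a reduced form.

D = 621, ⌊√D⌋ = 24
descent: ρ → (-13,7,11)  [lands on river]
river: ρ → (11,15,-9)
river: ρ → (-9,21,5)
river: ρ → (5,19,-13)
ρ-cycle length = 4 (tail of 1 descent step not counted)

4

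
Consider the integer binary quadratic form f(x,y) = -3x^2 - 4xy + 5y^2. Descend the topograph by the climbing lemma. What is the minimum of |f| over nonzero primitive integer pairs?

descent: ρ → (5,4,-3)  [lands on river]
river: ρ → (-3,8,1)
river: ρ → (1,8,-3)
river: ρ → (-3,4,5)
river: ρ → (5,6,-2)
river: ρ → (-2,6,5)
closes: descent 1, river 6
min |a| on river = 1

1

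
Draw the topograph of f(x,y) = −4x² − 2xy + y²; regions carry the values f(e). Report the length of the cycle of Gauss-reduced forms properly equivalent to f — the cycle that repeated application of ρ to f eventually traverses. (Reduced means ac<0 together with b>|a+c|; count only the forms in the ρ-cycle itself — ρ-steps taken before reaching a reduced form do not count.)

D = 20, ⌊√D⌋ = 4
descent: ρ → (1,4,-1)  [lands on river]
river: ρ → (-1,4,1)
ρ-cycle length = 2 (tail of 1 descent step not counted)

2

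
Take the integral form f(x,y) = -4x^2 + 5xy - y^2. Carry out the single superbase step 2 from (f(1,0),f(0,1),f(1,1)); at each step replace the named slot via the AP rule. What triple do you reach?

start (-4,-1,0) = (f(1,0),f(0,1),f(1,1))
replace slot 2: 2·((-4)+0) − (-1) = -7 → (-4,-7,0)

-4,-7,0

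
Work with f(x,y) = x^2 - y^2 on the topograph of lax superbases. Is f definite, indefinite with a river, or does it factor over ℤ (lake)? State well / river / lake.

D = b²−4ac = 0² − 4·1·(-1) = 4
D = 2² is a perfect square ⇒ form factors over ℤ ⇒ lakes

lake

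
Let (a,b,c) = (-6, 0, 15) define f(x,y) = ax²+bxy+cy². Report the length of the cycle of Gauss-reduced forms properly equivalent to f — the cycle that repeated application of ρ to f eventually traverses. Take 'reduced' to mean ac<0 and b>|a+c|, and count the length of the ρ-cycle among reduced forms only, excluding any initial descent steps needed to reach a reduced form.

D = 360, ⌊√D⌋ = 18
descent: ρ → (15,0,-6)
descent: ρ → (-6,12,9)  [lands on river]
river: ρ → (9,6,-9)
river: ρ → (-9,12,6)
river: ρ → (6,12,-9)
river: ρ → (-9,6,9)
river: ρ → (9,12,-6)
ρ-cycle length = 6 (tail of 2 descent steps not counted)

6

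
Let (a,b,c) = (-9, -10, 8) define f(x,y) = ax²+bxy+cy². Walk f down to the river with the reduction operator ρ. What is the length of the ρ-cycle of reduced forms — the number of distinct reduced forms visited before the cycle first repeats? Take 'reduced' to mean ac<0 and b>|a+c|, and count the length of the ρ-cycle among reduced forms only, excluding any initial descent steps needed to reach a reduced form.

D = 388, ⌊√D⌋ = 19
descent: ρ → (8,10,-9)  [lands on river]
river: ρ → (-9,8,9)
river: ρ → (9,10,-8)
river: ρ → (-8,6,11)
river: ρ → (11,16,-3)
river: ρ → (-3,14,16)
river: ρ → (16,18,-1)
river: ρ → (-1,18,16)
river: ρ → (16,14,-3)
river: ρ → (-3,16,11)
river: ρ → (11,6,-8)
river: ρ → (-8,10,9)
river: ρ → (9,8,-9)
river: ρ → (-9,10,8)
river: ρ → (8,6,-11)
river: ρ → (-11,16,3)
river: ρ → (3,14,-16)
river: ρ → (-16,18,1)
river: ρ → (1,18,-16)
river: ρ → (-16,14,3)
river: ρ → (3,16,-11)
river: ρ → (-11,6,8)
ρ-cycle length = 22 (tail of 1 descent step not counted)

22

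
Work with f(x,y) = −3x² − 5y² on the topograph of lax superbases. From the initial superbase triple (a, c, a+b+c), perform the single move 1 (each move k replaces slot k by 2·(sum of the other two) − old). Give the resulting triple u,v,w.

start (-3,-5,-8) = (f(1,0),f(0,1),f(1,1))
replace slot 1: 2·((-5)+(-8)) − (-3) = -23 → (-23,-5,-8)

-23,-5,-8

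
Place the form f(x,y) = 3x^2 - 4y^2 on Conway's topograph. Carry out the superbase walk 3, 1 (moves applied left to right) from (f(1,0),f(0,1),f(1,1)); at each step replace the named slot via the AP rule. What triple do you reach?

start (3,-4,-1) = (f(1,0),f(0,1),f(1,1))
replace slot 3: 2·(3+(-4)) − (-1) = -1 → (3,-4,-1)
replace slot 1: 2·((-4)+(-1)) − 3 = -13 → (-13,-4,-1)

-13,-4,-1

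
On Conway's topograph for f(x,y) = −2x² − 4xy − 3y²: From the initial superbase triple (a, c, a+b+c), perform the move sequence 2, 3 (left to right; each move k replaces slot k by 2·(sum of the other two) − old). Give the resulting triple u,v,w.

start (-2,-3,-9) = (f(1,0),f(0,1),f(1,1))
replace slot 2: 2·((-2)+(-9)) − (-3) = -19 → (-2,-19,-9)
replace slot 3: 2·((-2)+(-19)) − (-9) = -33 → (-2,-19,-33)

-2,-19,-33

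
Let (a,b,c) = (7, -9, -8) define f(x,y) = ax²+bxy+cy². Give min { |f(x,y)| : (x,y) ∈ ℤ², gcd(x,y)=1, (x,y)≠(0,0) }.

descent: ρ → (-8,9,7)  [lands on river]
river: ρ → (7,5,-10)
river: ρ → (-10,15,2)
river: ρ → (2,17,-2)
river: ρ → (-2,15,10)
river: ρ → (10,5,-7)
river: ρ → (-7,9,8)
river: ρ → (8,7,-8)
closes: descent 1, river 8
min |a| on river = 2

2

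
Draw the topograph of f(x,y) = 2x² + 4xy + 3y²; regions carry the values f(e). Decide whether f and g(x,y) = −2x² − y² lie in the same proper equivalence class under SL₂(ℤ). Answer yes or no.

D₁ = -8, D₂ = -8
f: translate: b→0 (≡4 mod 4), so (2,4,3)→(2,0,1)
f: flip: (2,0,1)→(1,0,2)
f: reduced (well bottom): (1,0,2) with a≤c, −a<b≤a
g is negative-definite; reduce −g:
−g: flip: (2,0,1)→(1,0,2)
−g: reduced (well bottom): (1,0,2) with a≤c, −a<b≤a
flip sign back: reduced form of g is (-1,0,-2)
reduced forms (1, 0, 2) vs (-1, 0, -2) ⇒ inequivalent

no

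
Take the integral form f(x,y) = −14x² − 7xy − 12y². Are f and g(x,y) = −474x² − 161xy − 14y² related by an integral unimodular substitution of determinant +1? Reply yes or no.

D₁ = -623, D₂ = -623
f is negative-definite; reduce −f:
−f: flip: (14,7,12)→(12,-7,14)
−f: reduced (well bottom): (12,-7,14) with a≤c, −a<b≤a
flip sign back: reduced form of f is (-12,7,-14)
g is negative-definite; reduce −g:
−g: flip: (474,161,14)→(14,-161,474)
−g: translate: b→7 (≡-161 mod 28), so (14,-161,474)→(14,7,12)
−g: flip: (14,7,12)→(12,-7,14)
−g: reduced (well bottom): (12,-7,14) with a≤c, −a<b≤a
flip sign back: reduced form of g is (-12,7,-14)
reduced forms (-12, 7, -14) vs (-12, 7, -14) ⇒ equivalent

yes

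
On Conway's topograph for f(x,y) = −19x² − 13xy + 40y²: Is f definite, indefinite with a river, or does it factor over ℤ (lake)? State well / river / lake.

D = b²−4ac = (-13)² − 4·(-19)·40 = 3209
D > 0 non-square ⇒ indefinite ⇒ periodic river

river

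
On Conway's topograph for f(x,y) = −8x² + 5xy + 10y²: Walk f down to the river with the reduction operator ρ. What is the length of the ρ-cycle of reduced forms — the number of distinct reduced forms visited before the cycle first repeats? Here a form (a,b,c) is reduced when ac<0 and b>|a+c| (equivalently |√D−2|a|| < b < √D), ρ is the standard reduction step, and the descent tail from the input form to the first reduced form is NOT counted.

D = 345, ⌊√D⌋ = 18
river: ρ → (10,15,-3)
river: ρ → (-3,15,10)
river: ρ → (10,5,-8)
river: ρ → (-8,11,7)
river: ρ → (7,17,-2)
river: ρ → (-2,15,15)
river: ρ → (15,15,-2)
river: ρ → (-2,17,7)
river: ρ → (7,11,-8)
river: ρ → (-8,5,10)
ρ-cycle length = 10 (tail of 0 descent steps not counted)

10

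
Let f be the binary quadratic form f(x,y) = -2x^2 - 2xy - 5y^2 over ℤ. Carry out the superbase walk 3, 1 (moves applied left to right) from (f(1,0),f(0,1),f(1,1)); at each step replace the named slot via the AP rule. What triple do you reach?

start (-2,-5,-9) = (f(1,0),f(0,1),f(1,1))
replace slot 3: 2·((-2)+(-5)) − (-9) = -5 → (-2,-5,-5)
replace slot 1: 2·((-5)+(-5)) − (-2) = -18 → (-18,-5,-5)

-18,-5,-5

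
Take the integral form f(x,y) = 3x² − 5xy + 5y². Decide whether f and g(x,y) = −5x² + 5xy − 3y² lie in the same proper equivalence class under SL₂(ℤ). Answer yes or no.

D₁ = -35, D₂ = -35
f: translate: b→1 (≡-5 mod 6), so (3,-5,5)→(3,1,3)
f: reduced (well bottom): (3,1,3) with a≤c, −a<b≤a
g is negative-definite; reduce −g:
−g: translate: b→5 (≡-5 mod 10), so (5,-5,3)→(5,5,3)
−g: flip: (5,5,3)→(3,-5,5)
−g: translate: b→1 (≡-5 mod 6), so (3,-5,5)→(3,1,3)
−g: reduced (well bottom): (3,1,3) with a≤c, −a<b≤a
flip sign back: reduced form of g is (-3,-1,-3)
reduced forms (3, 1, 3) vs (-3, -1, -3) ⇒ inequivalent

no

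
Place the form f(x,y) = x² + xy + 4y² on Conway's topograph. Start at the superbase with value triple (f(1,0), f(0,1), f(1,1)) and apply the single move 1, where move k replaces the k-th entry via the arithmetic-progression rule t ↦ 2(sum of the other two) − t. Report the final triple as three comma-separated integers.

start (1,4,6) = (f(1,0),f(0,1),f(1,1))
replace slot 1: 2·(4+6) − 1 = 19 → (19,4,6)

19,4,6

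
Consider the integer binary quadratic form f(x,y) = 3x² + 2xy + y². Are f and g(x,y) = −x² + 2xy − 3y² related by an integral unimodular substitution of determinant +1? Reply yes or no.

D₁ = -8, D₂ = -8
f: flip: (3,2,1)→(1,-2,3)
f: translate: b→0 (≡-2 mod 2), so (1,-2,3)→(1,0,2)
f: reduced (well bottom): (1,0,2) with a≤c, −a<b≤a
g is negative-definite; reduce −g:
−g: translate: b→0 (≡-2 mod 2), so (1,-2,3)→(1,0,2)
−g: reduced (well bottom): (1,0,2) with a≤c, −a<b≤a
flip sign back: reduced form of g is (-1,0,-2)
reduced forms (1, 0, 2) vs (-1, 0, -2) ⇒ inequivalent

no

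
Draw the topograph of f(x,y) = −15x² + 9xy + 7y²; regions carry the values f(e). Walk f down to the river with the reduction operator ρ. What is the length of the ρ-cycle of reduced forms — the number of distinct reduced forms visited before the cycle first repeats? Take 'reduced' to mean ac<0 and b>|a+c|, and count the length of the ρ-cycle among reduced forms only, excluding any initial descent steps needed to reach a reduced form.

D = 501, ⌊√D⌋ = 22
river: ρ → (7,19,-5)
river: ρ → (-5,21,3)
river: ρ → (3,21,-5)
river: ρ → (-5,19,7)
river: ρ → (7,9,-15)
river: ρ → (-15,21,1)
river: ρ → (1,21,-15)
river: ρ → (-15,9,7)
ρ-cycle length = 8 (tail of 0 descent steps not counted)

8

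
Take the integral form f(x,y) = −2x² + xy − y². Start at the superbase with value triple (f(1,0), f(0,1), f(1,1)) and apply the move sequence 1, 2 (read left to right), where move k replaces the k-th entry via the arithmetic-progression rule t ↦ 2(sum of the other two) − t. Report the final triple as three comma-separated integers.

start (-2,-1,-2) = (f(1,0),f(0,1),f(1,1))
replace slot 1: 2·((-1)+(-2)) − (-2) = -4 → (-4,-1,-2)
replace slot 2: 2·((-4)+(-2)) − (-1) = -11 → (-4,-11,-2)

-4,-11,-2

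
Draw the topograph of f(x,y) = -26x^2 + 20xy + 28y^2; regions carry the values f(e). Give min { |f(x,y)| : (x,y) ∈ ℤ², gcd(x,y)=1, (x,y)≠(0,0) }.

river: ρ → (28,36,-18)
river: ρ → (-18,36,28)
river: ρ → (28,20,-26)
river: ρ → (-26,32,22)
river: ρ → (22,56,-2)
river: ρ → (-2,56,22)
river: ρ → (22,32,-26)
river: ρ → (-26,20,28)
closes: descent 0, river 8
min |a| on river = 2

2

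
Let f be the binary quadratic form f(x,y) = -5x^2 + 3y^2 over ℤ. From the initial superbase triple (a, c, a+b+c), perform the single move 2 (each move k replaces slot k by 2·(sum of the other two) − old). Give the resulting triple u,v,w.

start (-5,3,-2) = (f(1,0),f(0,1),f(1,1))
replace slot 2: 2·((-5)+(-2)) − 3 = -17 → (-5,-17,-2)

-5,-17,-2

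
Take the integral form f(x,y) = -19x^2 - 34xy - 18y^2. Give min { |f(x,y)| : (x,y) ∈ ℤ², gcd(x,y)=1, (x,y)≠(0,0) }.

translate: b→-4 (≡34 mod 38), so (19,34,18)→(19,-4,3)
flip: (19,-4,3)→(3,4,19)
translate: b→-2 (≡4 mod 6), so (3,4,19)→(3,-2,18)
reduced (well bottom): (3,-2,18) with a≤c, −a<b≤a
well minimum |f| = |-3| = 3 (negative-definite)

3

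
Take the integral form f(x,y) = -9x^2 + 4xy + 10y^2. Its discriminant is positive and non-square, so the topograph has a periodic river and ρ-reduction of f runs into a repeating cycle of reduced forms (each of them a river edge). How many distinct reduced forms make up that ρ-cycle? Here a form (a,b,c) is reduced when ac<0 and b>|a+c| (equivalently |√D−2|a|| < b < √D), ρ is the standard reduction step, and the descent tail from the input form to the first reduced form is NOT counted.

D = 376, ⌊√D⌋ = 19
river: ρ → (10,16,-3)
river: ρ → (-3,14,15)
river: ρ → (15,16,-2)
river: ρ → (-2,16,15)
river: ρ → (15,14,-3)
river: ρ → (-3,16,10)
river: ρ → (10,4,-9)
river: ρ → (-9,14,5)
river: ρ → (5,16,-6)
river: ρ → (-6,8,13)
river: ρ → (13,18,-1)
river: ρ → (-1,18,13)
river: ρ → (13,8,-6)
river: ρ → (-6,16,5)
river: ρ → (5,14,-9)
river: ρ → (-9,4,10)
ρ-cycle length = 16 (tail of 0 descent steps not counted)

16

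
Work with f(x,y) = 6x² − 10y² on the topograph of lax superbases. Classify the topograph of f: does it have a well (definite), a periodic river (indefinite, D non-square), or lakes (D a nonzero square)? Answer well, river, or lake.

D = b²−4ac = 0² − 4·6·(-10) = 240
D > 0 non-square ⇒ indefinite ⇒ periodic river

river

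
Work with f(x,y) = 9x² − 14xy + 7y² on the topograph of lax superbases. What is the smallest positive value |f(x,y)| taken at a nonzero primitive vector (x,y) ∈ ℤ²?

translate: b→4 (≡-14 mod 18), so (9,-14,7)→(9,4,2)
flip: (9,4,2)→(2,-4,9)
translate: b→0 (≡-4 mod 4), so (2,-4,9)→(2,0,7)
reduced (well bottom): (2,0,7) with a≤c, −a<b≤a
well minimum = a = 2

2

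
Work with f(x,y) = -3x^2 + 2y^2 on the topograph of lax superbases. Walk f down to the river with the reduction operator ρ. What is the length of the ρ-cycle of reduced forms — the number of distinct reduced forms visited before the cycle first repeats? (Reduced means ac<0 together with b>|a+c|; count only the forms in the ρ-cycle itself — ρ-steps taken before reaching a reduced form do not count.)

D = 24, ⌊√D⌋ = 4
descent: ρ → (2,4,-1)  [lands on river]
river: ρ → (-1,4,2)
ρ-cycle length = 2 (tail of 1 descent step not counted)

2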